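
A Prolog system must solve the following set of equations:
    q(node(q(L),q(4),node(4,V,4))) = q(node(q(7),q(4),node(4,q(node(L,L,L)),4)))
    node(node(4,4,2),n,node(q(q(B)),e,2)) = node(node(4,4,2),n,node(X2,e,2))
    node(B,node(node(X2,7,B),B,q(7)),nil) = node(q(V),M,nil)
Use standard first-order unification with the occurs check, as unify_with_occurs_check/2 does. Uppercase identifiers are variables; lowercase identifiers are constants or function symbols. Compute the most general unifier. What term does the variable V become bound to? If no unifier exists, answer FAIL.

q(node(7,7,7))

Decompose q/1: node(q(L),q(4),node(4,V,4)) = node(q(7),q(4),node(4,q(node(L,L,L)),4)).
Decompose node/3: q(L) = q(7),  q(4) = q(4),  node(4,V,4) = node(4,q(node(L,L,L)),4).
Decompose q/1: L = 7.
Bind L := 7; substituting into the one remaining equation that mentions L gives: node(4,V,4) = node(4,q(node(7,7,7)),4).
Delete trivial equation q(4) = q(4).
Decompose node/3: 4 = 4,  V = q(node(7,7,7)),  4 = 4.
Delete trivial equation 4 = 4.
Bind V := q(node(7,7,7)); substituting into the one remaining equation that mentions V gives: node(B,node(node(X2,7,B),B,q(7)),nil) = node(q(q(node(7,7,7))),M,nil).
Delete trivial equation 4 = 4.
Decompose node/3: node(4,4,2) = node(4,4,2),  n = n,  node(q(q(B)),e,2) = node(X2,e,2).
Delete trivial equation node(4,4,2) = node(4,4,2).
Delete trivial equation n = n.
Decompose node/3: q(q(B)) = X2,  e = e,  2 = 2.
Bind X2 := q(q(B)); substituting into the one remaining equation that mentions X2 gives: node(B,node(node(q(q(B)),7,B),B,q(7)),nil) = node(q(q(node(7,7,7))),M,nil).
Delete trivial equation e = e.
Delete trivial equation 2 = 2.
Decompose node/3: B = q(q(node(7,7,7))),  node(node(q(q(B)),7,B),B,q(7)) = M,  nil = nil.
Bind B := q(q(node(7,7,7))); substituting into the one remaining equation that mentions B gives: node(node(q(q(q(q(node(7,7,7))))),7,q(q(node(7,7,7)))),q(q(node(7,7,7))),q(7)) = M. Substituting into the earlier binding gives X2 := q(q(q(q(node(7,7,7))))).
Bind M := node(node(q(q(q(q(node(7,7,7))))),7,q(q(node(7,7,7)))),q(q(node(7,7,7))),q(7)); no other remaining equation mentions M.
Delete trivial equation nil = nil.
MGU = { L = 7, V = q(node(7,7,7)), X2 = q(q(q(q(node(7,7,7))))), B = q(q(node(7,7,7))), M = node(node(q(q(q(q(node(7,7,7))))),7,q(q(node(7,7,7)))),q(q(node(7,7,7))),q(7)) }, so V = q(node(7,7,7)).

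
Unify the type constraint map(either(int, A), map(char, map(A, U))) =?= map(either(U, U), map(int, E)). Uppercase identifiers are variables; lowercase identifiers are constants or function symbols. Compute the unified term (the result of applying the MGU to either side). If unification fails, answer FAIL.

FAIL

Decompose map/2: either(int, A) =?= either(U, U),  map(char, map(A, U)) =?= map(int, E).
Decompose either/2: int =?= U,  A =?= U.
Bind U := int; substituting into the remaining equations gives: A =?= int,  map(char, map(A, int)) =?= map(int, E).
Bind A := int; substituting into the remaining equation gives: map(char, map(int, int)) =?= map(int, E).
Decompose map/2: char =?= int,  map(int, int) =?= E.
Clash: constants char and int differ; no unifier exists.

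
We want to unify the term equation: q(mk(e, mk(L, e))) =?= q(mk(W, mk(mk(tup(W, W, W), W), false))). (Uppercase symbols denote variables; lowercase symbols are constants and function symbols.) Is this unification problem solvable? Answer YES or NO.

Decompose q/1: mk(e, mk(L, e)) =?= mk(W, mk(mk(tup(W, W, W), W), false)).
Decompose mk/2: e =?= W,  mk(L, e) =?= mk(mk(tup(W, W, W), W), false).
Bind W := e; substituting into the remaining equation gives: mk(L, e) =?= mk(mk(tup(e, e, e), e), false).
Decompose mk/2: L =?= mk(tup(e, e, e), e),  e =?= false.
Bind L := mk(tup(e, e, e), e); no other remaining equation mentions L.
Clash: constants e and false differ; no unifier exists.

NO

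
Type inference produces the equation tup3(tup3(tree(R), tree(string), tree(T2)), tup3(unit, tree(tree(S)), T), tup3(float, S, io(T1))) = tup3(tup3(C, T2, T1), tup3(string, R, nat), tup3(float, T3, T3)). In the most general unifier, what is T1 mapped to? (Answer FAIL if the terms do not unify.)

FAIL

Decompose tup3/3: tup3(tree(R), tree(string), tree(T2)) = tup3(C, T2, T1),  tup3(unit, tree(tree(S)), T) = tup3(string, R, nat),  tup3(float, S, io(T1)) = tup3(float, T3, T3).
Decompose tup3/3: tree(R) = C,  tree(string) = T2,  tree(T2) = T1.
Bind C := tree(R); no other remaining equation mentions C.
Bind T2 := tree(string); substituting into the one remaining equation that mentions T2 gives: tree(tree(string)) = T1.
Bind T1 := tree(tree(string)); substituting into the one remaining equation that mentions T1 gives: tup3(float, S, io(tree(tree(string)))) = tup3(float, T3, T3).
Decompose tup3/3: unit = string,  tree(tree(S)) = R,  T = nat.
Clash: constants unit and string differ; no unifier exists.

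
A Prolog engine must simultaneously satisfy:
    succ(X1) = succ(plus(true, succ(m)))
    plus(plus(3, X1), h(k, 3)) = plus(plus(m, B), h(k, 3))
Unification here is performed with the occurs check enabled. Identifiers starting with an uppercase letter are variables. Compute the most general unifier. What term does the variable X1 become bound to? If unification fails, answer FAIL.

Decompose succ/1: X1 = plus(true, succ(m)).
Bind X1 := plus(true, succ(m)); substituting into the remaining equation gives: plus(plus(3, plus(true, succ(m))), h(k, 3)) = plus(plus(m, B), h(k, 3)).
Decompose plus/2: plus(3, plus(true, succ(m))) = plus(m, B),  h(k, 3) = h(k, 3).
Decompose plus/2: 3 = m,  plus(true, succ(m)) = B.
Clash: constants 3 and m differ; no unifier exists.

FAIL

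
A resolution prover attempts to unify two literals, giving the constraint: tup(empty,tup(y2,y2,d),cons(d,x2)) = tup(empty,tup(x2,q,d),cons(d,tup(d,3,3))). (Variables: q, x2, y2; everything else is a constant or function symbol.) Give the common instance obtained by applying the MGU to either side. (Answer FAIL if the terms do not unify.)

tup(empty,tup(tup(d,3,3),tup(d,3,3),d),cons(d,tup(d,3,3)))

Decompose tup/3: empty = empty,  tup(y2,y2,d) = tup(x2,q,d),  cons(d,x2) = cons(d,tup(d,3,3)).
Delete trivial equation empty = empty.
Decompose tup/3: y2 = x2,  y2 = q,  d = d.
Bind y2 := x2; substituting into the one remaining equation that mentions y2 gives: x2 = q.
Bind x2 := q; substituting into the one remaining equation that mentions x2 gives: cons(d,q) = cons(d,tup(d,3,3)). Substituting into the earlier binding gives y2 := q.
Delete trivial equation d = d.
Decompose cons/2: d = d,  q = tup(d,3,3).
Delete trivial equation d = d.
Bind q := tup(d,3,3). Substituting into the earlier bindings gives y2 := tup(d,3,3), x2 := tup(d,3,3).
Applying the MGU to either side gives tup(empty,tup(tup(d,3,3),tup(d,3,3),d),cons(d,tup(d,3,3))).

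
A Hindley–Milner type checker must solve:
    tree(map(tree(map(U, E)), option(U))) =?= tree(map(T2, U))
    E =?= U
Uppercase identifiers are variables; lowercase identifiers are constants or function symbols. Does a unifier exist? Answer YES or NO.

NO

Decompose tree/1: map(tree(map(U, E)), option(U)) =?= map(T2, U).
Decompose map/2: tree(map(U, E)) =?= T2,  option(U) =?= U.
Bind T2 := tree(map(U, E)); no other remaining equation mentions T2.
Occurs check fails: U occurs in option(U); the equation U =?= option(U) has no finite solution.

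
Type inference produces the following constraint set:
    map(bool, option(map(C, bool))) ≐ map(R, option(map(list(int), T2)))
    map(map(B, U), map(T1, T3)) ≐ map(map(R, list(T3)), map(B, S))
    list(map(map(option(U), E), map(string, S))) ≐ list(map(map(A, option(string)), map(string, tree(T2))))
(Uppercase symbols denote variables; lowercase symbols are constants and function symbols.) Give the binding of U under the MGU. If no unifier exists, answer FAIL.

list(tree(bool))

Decompose map/2: bool ≐ R,  option(map(C, bool)) ≐ option(map(list(int), T2)).
Bind R := bool; substituting into the one remaining equation that mentions R gives: map(map(B, U), map(T1, T3)) ≐ map(map(bool, list(T3)), map(B, S)).
Decompose option/1: map(C, bool) ≐ map(list(int), T2).
Decompose map/2: C ≐ list(int),  bool ≐ T2.
Bind C := list(int); no other remaining equation mentions C.
Bind T2 := bool; substituting into the one remaining equation that mentions T2 gives: list(map(map(option(U), E), map(string, S))) ≐ list(map(map(A, option(string)), map(string, tree(bool)))).
Decompose map/2: map(B, U) ≐ map(bool, list(T3)),  map(T1, T3) ≐ map(B, S).
Decompose map/2: B ≐ bool,  U ≐ list(T3).
Bind B := bool; substituting into the one remaining equation that mentions B gives: map(T1, T3) ≐ map(bool, S).
Bind U := list(T3); substituting into the one remaining equation that mentions U gives: list(map(map(option(list(T3)), E), map(string, S))) ≐ list(map(map(A, option(string)), map(string, tree(bool)))).
Decompose map/2: T1 ≐ bool,  T3 ≐ S.
Bind T1 := bool; no other remaining equation mentions T1.
Bind T3 := S; substituting into the remaining equation gives: list(map(map(option(list(S)), E), map(string, S))) ≐ list(map(map(A, option(string)), map(string, tree(bool)))). Substituting into the earlier binding gives U := list(S).
Decompose list/1: map(map(option(list(S)), E), map(string, S)) ≐ map(map(A, option(string)), map(string, tree(bool))).
Decompose map/2: map(option(list(S)), E) ≐ map(A, option(string)),  map(string, S) ≐ map(string, tree(bool)).
Decompose map/2: option(list(S)) ≐ A,  E ≐ option(string).
Bind A := option(list(S)); no other remaining equation mentions A.
Bind E := option(string); no other remaining equation mentions E.
Decompose map/2: string ≐ string,  S ≐ tree(bool).
Delete trivial equation string ≐ string.
Bind S := tree(bool). Substituting into the earlier bindings gives U := list(tree(bool)), T3 := tree(bool), A := option(list(tree(bool))).
MGU = { R -> bool, C -> list(int), T2 -> bool, B -> bool, U -> list(tree(bool)), T1 -> bool, T3 -> tree(bool), A -> option(list(tree(bool))), E -> option(string), S -> tree(bool) }, so U -> list(tree(bool)).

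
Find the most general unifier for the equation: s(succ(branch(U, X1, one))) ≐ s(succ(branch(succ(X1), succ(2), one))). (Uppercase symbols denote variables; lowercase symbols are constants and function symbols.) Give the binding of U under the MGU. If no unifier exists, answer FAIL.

succ(succ(2))

Decompose s/1: succ(branch(U, X1, one)) ≐ succ(branch(succ(X1), succ(2), one)).
Decompose succ/1: branch(U, X1, one) ≐ branch(succ(X1), succ(2), one).
Decompose branch/3: U ≐ succ(X1),  X1 ≐ succ(2),  one ≐ one.
Bind U := succ(X1); no other remaining equation mentions U.
Bind X1 := succ(2); no other remaining equation mentions X1. Substituting into the earlier binding gives U := succ(succ(2)).
Delete trivial equation one ≐ one.
MGU = { U ↦ succ(succ(2)), X1 ↦ succ(2) }, so U ↦ succ(succ(2)).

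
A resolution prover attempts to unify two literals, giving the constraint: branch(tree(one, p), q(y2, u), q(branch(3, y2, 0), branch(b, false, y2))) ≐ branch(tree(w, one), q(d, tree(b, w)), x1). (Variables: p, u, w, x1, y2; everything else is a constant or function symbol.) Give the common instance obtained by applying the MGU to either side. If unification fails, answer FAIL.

branch(tree(one, one), q(d, tree(b, one)), q(branch(3, d, 0), branch(b, false, d)))

Decompose branch/3: tree(one, p) ≐ tree(w, one),  q(y2, u) ≐ q(d, tree(b, w)),  q(branch(3, y2, 0), branch(b, false, y2)) ≐ x1.
Decompose tree/2: one ≐ w,  p ≐ one.
Bind w := one; substituting into the one remaining equation that mentions w gives: q(y2, u) ≐ q(d, tree(b, one)).
Bind p := one; no other remaining equation mentions p.
Decompose q/2: y2 ≐ d,  u ≐ tree(b, one).
Bind y2 := d; substituting into the one remaining equation that mentions y2 gives: q(branch(3, d, 0), branch(b, false, d)) ≐ x1.
Bind u := tree(b, one); no other remaining equation mentions u.
Bind x1 := q(branch(3, d, 0), branch(b, false, d)).
Applying the MGU to either side gives branch(tree(one, one), q(d, tree(b, one)), q(branch(3, d, 0), branch(b, false, d))).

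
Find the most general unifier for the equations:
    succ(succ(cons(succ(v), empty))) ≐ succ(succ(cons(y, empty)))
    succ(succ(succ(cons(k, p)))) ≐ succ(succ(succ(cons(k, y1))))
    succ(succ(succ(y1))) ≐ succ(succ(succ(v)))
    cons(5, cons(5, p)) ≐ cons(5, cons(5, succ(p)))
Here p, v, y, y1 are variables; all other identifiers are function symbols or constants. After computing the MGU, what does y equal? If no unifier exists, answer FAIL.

Decompose succ/1: succ(cons(succ(v), empty)) ≐ succ(cons(y, empty)).
Decompose succ/1: cons(succ(v), empty) ≐ cons(y, empty).
Decompose cons/2: succ(v) ≐ y,  empty ≐ empty.
Bind y := succ(v); no other remaining equation mentions y.
Delete trivial equation empty ≐ empty.
Decompose succ/1: succ(succ(cons(k, p))) ≐ succ(succ(cons(k, y1))).
Decompose succ/1: succ(cons(k, p)) ≐ succ(cons(k, y1)).
Decompose succ/1: cons(k, p) ≐ cons(k, y1).
Decompose cons/2: k ≐ k,  p ≐ y1.
Delete trivial equation k ≐ k.
Bind p := y1; substituting into the one remaining equation that mentions p gives: cons(5, cons(5, y1)) ≐ cons(5, cons(5, succ(y1))).
Decompose succ/1: succ(succ(y1)) ≐ succ(succ(v)).
Decompose succ/1: succ(y1) ≐ succ(v).
Decompose succ/1: y1 ≐ v.
Bind y1 := v; substituting into the remaining equation gives: cons(5, cons(5, v)) ≐ cons(5, cons(5, succ(v))). Substituting into the earlier binding gives p := v.
Decompose cons/2: 5 ≐ 5,  cons(5, v) ≐ cons(5, succ(v)).
Delete trivial equation 5 ≐ 5.
Decompose cons/2: 5 ≐ 5,  v ≐ succ(v).
Delete trivial equation 5 ≐ 5.
Occurs check fails: v occurs in succ(v); the equation v ≐ succ(v) has no finite solution.

FAIL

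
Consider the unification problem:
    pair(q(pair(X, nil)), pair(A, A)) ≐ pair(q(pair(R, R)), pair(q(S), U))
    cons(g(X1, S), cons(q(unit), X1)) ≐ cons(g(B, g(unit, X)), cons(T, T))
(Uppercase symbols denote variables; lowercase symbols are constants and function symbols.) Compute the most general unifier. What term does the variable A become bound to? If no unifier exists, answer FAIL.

Decompose pair/2: q(pair(X, nil)) ≐ q(pair(R, R)),  pair(A, A) ≐ pair(q(S), U).
Decompose q/1: pair(X, nil) ≐ pair(R, R).
Decompose pair/2: X ≐ R,  nil ≐ R.
Bind X := R; substituting into the one remaining equation that mentions X gives: cons(g(X1, S), cons(q(unit), X1)) ≐ cons(g(B, g(unit, R)), cons(T, T)).
Bind R := nil; substituting into the one remaining equation that mentions R gives: cons(g(X1, S), cons(q(unit), X1)) ≐ cons(g(B, g(unit, nil)), cons(T, T)). Substituting into the earlier binding gives X := nil.
Decompose pair/2: A ≐ q(S),  A ≐ U.
Bind A := q(S); substituting into the one remaining equation that mentions A gives: q(S) ≐ U.
Bind U := q(S); no other remaining equation mentions U.
Decompose cons/2: g(X1, S) ≐ g(B, g(unit, nil)),  cons(q(unit), X1) ≐ cons(T, T).
Decompose g/2: X1 ≐ B,  S ≐ g(unit, nil).
Bind X1 := B; substituting into the one remaining equation that mentions X1 gives: cons(q(unit), B) ≐ cons(T, T).
Bind S := g(unit, nil); no other remaining equation mentions S. Substituting into the earlier bindings gives A := q(g(unit, nil)), U := q(g(unit, nil)).
Decompose cons/2: q(unit) ≐ T,  B ≐ T.
Bind T := q(unit); substituting into the remaining equation gives: B ≐ q(unit).
Bind B := q(unit). Substituting into the earlier binding gives X1 := q(unit).
MGU = { X -> nil, R -> nil, A -> q(g(unit, nil)), U -> q(g(unit, nil)), X1 -> q(unit), S -> g(unit, nil), T -> q(unit), B -> q(unit) }, so A -> q(g(unit, nil)).

q(g(unit, nil))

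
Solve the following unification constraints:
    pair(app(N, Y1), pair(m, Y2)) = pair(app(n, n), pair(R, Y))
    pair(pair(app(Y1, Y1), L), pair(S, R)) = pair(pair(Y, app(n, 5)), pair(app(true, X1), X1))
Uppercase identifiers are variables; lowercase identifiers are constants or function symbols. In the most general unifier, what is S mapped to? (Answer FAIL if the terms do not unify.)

Decompose pair/2: app(N, Y1) = app(n, n),  pair(m, Y2) = pair(R, Y).
Decompose app/2: N = n,  Y1 = n.
Bind N := n; no other remaining equation mentions N.
Bind Y1 := n; substituting into the one remaining equation that mentions Y1 gives: pair(pair(app(n, n), L), pair(S, R)) = pair(pair(Y, app(n, 5)), pair(app(true, X1), X1)).
Decompose pair/2: m = R,  Y2 = Y.
Bind R := m; substituting into the one remaining equation that mentions R gives: pair(pair(app(n, n), L), pair(S, m)) = pair(pair(Y, app(n, 5)), pair(app(true, X1), X1)).
Bind Y2 := Y; no other remaining equation mentions Y2.
Decompose pair/2: pair(app(n, n), L) = pair(Y, app(n, 5)),  pair(S, m) = pair(app(true, X1), X1).
Decompose pair/2: app(n, n) = Y,  L = app(n, 5).
Bind Y := app(n, n); no other remaining equation mentions Y. Substituting into the earlier binding gives Y2 := app(n, n).
Bind L := app(n, 5); no other remaining equation mentions L.
Decompose pair/2: S = app(true, X1),  m = X1.
Bind S := app(true, X1); no other remaining equation mentions S.
Bind X1 := m. Substituting into the earlier binding gives S := app(true, m).
MGU = { N ↦ n, Y1 ↦ n, R ↦ m, Y2 ↦ app(n, n), Y ↦ app(n, n), L ↦ app(n, 5), S ↦ app(true, m), X1 ↦ m }, so S ↦ app(true, m).

app(true, m)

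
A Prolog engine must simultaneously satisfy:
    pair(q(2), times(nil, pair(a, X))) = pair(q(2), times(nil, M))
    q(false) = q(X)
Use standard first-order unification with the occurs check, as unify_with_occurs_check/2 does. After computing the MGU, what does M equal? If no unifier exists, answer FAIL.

pair(a, false)

Decompose pair/2: q(2) = q(2),  times(nil, pair(a, X)) = times(nil, M).
Delete trivial equation q(2) = q(2).
Decompose times/2: nil = nil,  pair(a, X) = M.
Delete trivial equation nil = nil.
Bind M := pair(a, X); no other remaining equation mentions M.
Decompose q/1: false = X.
Bind X := false. Substituting into the earlier binding gives M := pair(a, false).
MGU = { M ↦ pair(a, false), X ↦ false }, so M ↦ pair(a, false).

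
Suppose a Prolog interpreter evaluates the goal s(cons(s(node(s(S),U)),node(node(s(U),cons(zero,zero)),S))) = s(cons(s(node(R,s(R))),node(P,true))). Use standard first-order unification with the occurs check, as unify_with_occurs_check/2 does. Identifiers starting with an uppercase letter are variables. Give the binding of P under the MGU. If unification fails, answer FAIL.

Decompose s/1: cons(s(node(s(S),U)),node(node(s(U),cons(zero,zero)),S)) = cons(s(node(R,s(R))),node(P,true)).
Decompose cons/2: s(node(s(S),U)) = s(node(R,s(R))),  node(node(s(U),cons(zero,zero)),S) = node(P,true).
Decompose s/1: node(s(S),U) = node(R,s(R)).
Decompose node/2: s(S) = R,  U = s(R).
Bind R := s(S); substituting into the one remaining equation that mentions R gives: U = s(s(S)).
Bind U := s(s(S)); substituting into the remaining equation gives: node(node(s(s(s(S))),cons(zero,zero)),S) = node(P,true).
Decompose node/2: node(s(s(s(S))),cons(zero,zero)) = P,  S = true.
Bind P := node(s(s(s(S))),cons(zero,zero)); no other remaining equation mentions P.
Bind S := true. Substituting into the earlier bindings gives R := s(true), U := s(s(true)), P := node(s(s(s(true))),cons(zero,zero)).
MGU = { R = s(true), U = s(s(true)), P = node(s(s(s(true))),cons(zero,zero)), S = true }, so P = node(s(s(s(true))),cons(zero,zero)).

node(s(s(s(true))),cons(zero,zero))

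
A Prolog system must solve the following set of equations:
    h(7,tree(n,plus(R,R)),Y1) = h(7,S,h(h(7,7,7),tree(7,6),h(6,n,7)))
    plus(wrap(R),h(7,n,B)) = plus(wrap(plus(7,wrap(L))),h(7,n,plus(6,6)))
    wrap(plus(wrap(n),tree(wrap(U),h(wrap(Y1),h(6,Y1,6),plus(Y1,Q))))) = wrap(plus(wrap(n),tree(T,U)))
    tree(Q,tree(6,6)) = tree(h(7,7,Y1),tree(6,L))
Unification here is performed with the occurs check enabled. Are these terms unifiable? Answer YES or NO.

YES

Decompose h/3: 7 = 7,  tree(n,plus(R,R)) = S,  Y1 = h(h(7,7,7),tree(7,6),h(6,n,7)).
Delete trivial equation 7 = 7.
Bind S := tree(n,plus(R,R)); no other remaining equation mentions S.
Bind Y1 := h(h(7,7,7),tree(7,6),h(6,n,7)); substituting into the 2 remaining equations that mention Y1 gives: wrap(plus(wrap(n),tree(wrap(U),h(wrap(h(h(7,7,7),tree(7,6),h(6,n,7))),h(6,h(h(7,7,7),tree(7,6),h(6,n,7)),6),plus(h(h(7,7,7),tree(7,6),h(6,n,7)),Q))))) = wrap(plus(wrap(n),tree(T,U))),  tree(Q,tree(6,6)) = tree(h(7,7,h(h(7,7,7),tree(7,6),h(6,n,7))),tree(6,L)).
Decompose plus/2: wrap(R) = wrap(plus(7,wrap(L))),  h(7,n,B) = h(7,n,plus(6,6)).
Decompose wrap/1: R = plus(7,wrap(L)).
Bind R := plus(7,wrap(L)); no other remaining equation mentions R. Substituting into the earlier binding gives S := tree(n,plus(plus(7,wrap(L)),plus(7,wrap(L)))).
Decompose h/3: 7 = 7,  n = n,  B = plus(6,6).
Delete trivial equation 7 = 7.
Delete trivial equation n = n.
Bind B := plus(6,6); no other remaining equation mentions B.
Decompose wrap/1: plus(wrap(n),tree(wrap(U),h(wrap(h(h(7,7,7),tree(7,6),h(6,n,7))),h(6,h(h(7,7,7),tree(7,6),h(6,n,7)),6),plus(h(h(7,7,7),tree(7,6),h(6,n,7)),Q)))) = plus(wrap(n),tree(T,U)).
Decompose plus/2: wrap(n) = wrap(n),  tree(wrap(U),h(wrap(h(h(7,7,7),tree(7,6),h(6,n,7))),h(6,h(h(7,7,7),tree(7,6),h(6,n,7)),6),plus(h(h(7,7,7),tree(7,6),h(6,n,7)),Q))) = tree(T,U).
Delete trivial equation wrap(n) = wrap(n).
Decompose tree/2: wrap(U) = T,  h(wrap(h(h(7,7,7),tree(7,6),h(6,n,7))),h(6,h(h(7,7,7),tree(7,6),h(6,n,7)),6),plus(h(h(7,7,7),tree(7,6),h(6,n,7)),Q)) = U.
Bind T := wrap(U); no other remaining equation mentions T.
Bind U := h(wrap(h(h(7,7,7),tree(7,6),h(6,n,7))),h(6,h(h(7,7,7),tree(7,6),h(6,n,7)),6),plus(h(h(7,7,7),tree(7,6),h(6,n,7)),Q)); no other remaining equation mentions U. Substituting into the earlier binding gives T := wrap(h(wrap(h(h(7,7,7),tree(7,6),h(6,n,7))),h(6,h(h(7,7,7),tree(7,6),h(6,n,7)),6),plus(h(h(7,7,7),tree(7,6),h(6,n,7)),Q))).
Decompose tree/2: Q = h(7,7,h(h(7,7,7),tree(7,6),h(6,n,7))),  tree(6,6) = tree(6,L).
Bind Q := h(7,7,h(h(7,7,7),tree(7,6),h(6,n,7))); no other remaining equation mentions Q. Substituting into the earlier bindings gives T := wrap(h(wrap(h(h(7,7,7),tree(7,6),h(6,n,7))),h(6,h(h(7,7,7),tree(7,6),h(6,n,7)),6),plus(h(h(7,7,7),tree(7,6),h(6,n,7)),h(7,7,h(h(7,7,7),tree(7,6),h(6,n,7)))))), U := h(wrap(h(h(7,7,7),tree(7,6),h(6,n,7))),h(6,h(h(7,7,7),tree(7,6),h(6,n,7)),6),plus(h(h(7,7,7),tree(7,6),h(6,n,7)),h(7,7,h(h(7,7,7),tree(7,6),h(6,n,7))))).
Decompose tree/2: 6 = 6,  6 = L.
Delete trivial equation 6 = 6.
Bind L := 6. Substituting into the earlier bindings gives S := tree(n,plus(plus(7,wrap(6)),plus(7,wrap(6)))), R := plus(7,wrap(6)).
No equations remain and no clash or occurs-check failure arose, so a unifier exists.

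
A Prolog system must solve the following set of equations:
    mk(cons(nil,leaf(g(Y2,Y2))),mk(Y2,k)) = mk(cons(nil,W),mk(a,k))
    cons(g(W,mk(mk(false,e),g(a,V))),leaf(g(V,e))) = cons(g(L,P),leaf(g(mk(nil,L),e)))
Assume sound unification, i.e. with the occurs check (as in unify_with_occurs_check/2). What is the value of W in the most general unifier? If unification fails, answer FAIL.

leaf(g(a,a))

Decompose mk/2: cons(nil,leaf(g(Y2,Y2))) = cons(nil,W),  mk(Y2,k) = mk(a,k).
Decompose cons/2: nil = nil,  leaf(g(Y2,Y2)) = W.
Delete trivial equation nil = nil.
Bind W := leaf(g(Y2,Y2)); substituting into the one remaining equation that mentions W gives: cons(g(leaf(g(Y2,Y2)),mk(mk(false,e),g(a,V))),leaf(g(V,e))) = cons(g(L,P),leaf(g(mk(nil,L),e))).
Decompose mk/2: Y2 = a,  k = k.
Bind Y2 := a; substituting into the one remaining equation that mentions Y2 gives: cons(g(leaf(g(a,a)),mk(mk(false,e),g(a,V))),leaf(g(V,e))) = cons(g(L,P),leaf(g(mk(nil,L),e))). Substituting into the earlier binding gives W := leaf(g(a,a)).
Delete trivial equation k = k.
Decompose cons/2: g(leaf(g(a,a)),mk(mk(false,e),g(a,V))) = g(L,P),  leaf(g(V,e)) = leaf(g(mk(nil,L),e)).
Decompose g/2: leaf(g(a,a)) = L,  mk(mk(false,e),g(a,V)) = P.
Bind L := leaf(g(a,a)); substituting into the one remaining equation that mentions L gives: leaf(g(V,e)) = leaf(g(mk(nil,leaf(g(a,a))),e)).
Bind P := mk(mk(false,e),g(a,V)); no other remaining equation mentions P.
Decompose leaf/1: g(V,e) = g(mk(nil,leaf(g(a,a))),e).
Decompose g/2: V = mk(nil,leaf(g(a,a))),  e = e.
Bind V := mk(nil,leaf(g(a,a))); no other remaining equation mentions V. Substituting into the earlier binding gives P := mk(mk(false,e),g(a,mk(nil,leaf(g(a,a))))).
Delete trivial equation e = e.
MGU = { W -> leaf(g(a,a)), Y2 -> a, L -> leaf(g(a,a)), P -> mk(mk(false,e),g(a,mk(nil,leaf(g(a,a))))), V -> mk(nil,leaf(g(a,a))) }, so W -> leaf(g(a,a)).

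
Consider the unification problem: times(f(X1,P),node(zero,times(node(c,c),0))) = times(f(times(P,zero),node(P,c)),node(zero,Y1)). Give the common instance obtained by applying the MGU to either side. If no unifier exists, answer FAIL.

FAIL

Decompose times/2: f(X1,P) = f(times(P,zero),node(P,c)),  node(zero,times(node(c,c),0)) = node(zero,Y1).
Decompose f/2: X1 = times(P,zero),  P = node(P,c).
Bind X1 := times(P,zero); no other remaining equation mentions X1.
Occurs check fails: P occurs in node(P,c); the equation P = node(P,c) has no finite solution.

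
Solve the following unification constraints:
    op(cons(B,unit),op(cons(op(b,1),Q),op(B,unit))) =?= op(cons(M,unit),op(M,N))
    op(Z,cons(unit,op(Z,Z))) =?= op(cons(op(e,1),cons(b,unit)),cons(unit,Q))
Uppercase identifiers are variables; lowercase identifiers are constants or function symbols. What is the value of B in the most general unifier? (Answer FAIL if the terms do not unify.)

cons(op(b,1),op(cons(op(e,1),cons(b,unit)),cons(op(e,1),cons(b,unit))))

Decompose op/2: cons(B,unit) =?= cons(M,unit),  op(cons(op(b,1),Q),op(B,unit)) =?= op(M,N).
Decompose cons/2: B =?= M,  unit =?= unit.
Bind B := M; substituting into the one remaining equation that mentions B gives: op(cons(op(b,1),Q),op(M,unit)) =?= op(M,N).
Delete trivial equation unit =?= unit.
Decompose op/2: cons(op(b,1),Q) =?= M,  op(M,unit) =?= N.
Bind M := cons(op(b,1),Q); substituting into the one remaining equation that mentions M gives: op(cons(op(b,1),Q),unit) =?= N. Substituting into the earlier binding gives B := cons(op(b,1),Q).
Bind N := op(cons(op(b,1),Q),unit); no other remaining equation mentions N.
Decompose op/2: Z =?= cons(op(e,1),cons(b,unit)),  cons(unit,op(Z,Z)) =?= cons(unit,Q).
Bind Z := cons(op(e,1),cons(b,unit)); substituting into the remaining equation gives: cons(unit,op(cons(op(e,1),cons(b,unit)),cons(op(e,1),cons(b,unit)))) =?= cons(unit,Q).
Decompose cons/2: unit =?= unit,  op(cons(op(e,1),cons(b,unit)),cons(op(e,1),cons(b,unit))) =?= Q.
Delete trivial equation unit =?= unit.
Bind Q := op(cons(op(e,1),cons(b,unit)),cons(op(e,1),cons(b,unit))). Substituting into the earlier bindings gives B := cons(op(b,1),op(cons(op(e,1),cons(b,unit)),cons(op(e,1),cons(b,unit)))), M := cons(op(b,1),op(cons(op(e,1),cons(b,unit)),cons(op(e,1),cons(b,unit)))), N := op(cons(op(b,1),op(cons(op(e,1),cons(b,unit)),cons(op(e,1),cons(b,unit)))),unit).
MGU = { B -> cons(op(b,1),op(cons(op(e,1),cons(b,unit)),cons(op(e,1),cons(b,unit)))), M -> cons(op(b,1),op(cons(op(e,1),cons(b,unit)),cons(op(e,1),cons(b,unit)))), N -> op(cons(op(b,1),op(cons(op(e,1),cons(b,unit)),cons(op(e,1),cons(b,unit)))),unit), Z -> cons(op(e,1),cons(b,unit)), Q -> op(cons(op(e,1),cons(b,unit)),cons(op(e,1),cons(b,unit))) }, so B -> cons(op(b,1),op(cons(op(e,1),cons(b,unit)),cons(op(e,1),cons(b,unit)))).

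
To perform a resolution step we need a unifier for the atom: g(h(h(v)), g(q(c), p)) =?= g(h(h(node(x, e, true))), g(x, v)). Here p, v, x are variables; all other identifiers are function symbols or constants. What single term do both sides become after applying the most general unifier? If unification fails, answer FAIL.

g(h(h(node(q(c), e, true))), g(q(c), node(q(c), e, true)))

Decompose g/2: h(h(v)) =?= h(h(node(x, e, true))),  g(q(c), p) =?= g(x, v).
Decompose h/1: h(v) =?= h(node(x, e, true)).
Decompose h/1: v =?= node(x, e, true).
Bind v := node(x, e, true); substituting into the remaining equation gives: g(q(c), p) =?= g(x, node(x, e, true)).
Decompose g/2: q(c) =?= x,  p =?= node(x, e, true).
Bind x := q(c); substituting into the remaining equation gives: p =?= node(q(c), e, true). Substituting into the earlier binding gives v := node(q(c), e, true).
Bind p := node(q(c), e, true).
Applying the MGU to either side gives g(h(h(node(q(c), e, true))), g(q(c), node(q(c), e, true))).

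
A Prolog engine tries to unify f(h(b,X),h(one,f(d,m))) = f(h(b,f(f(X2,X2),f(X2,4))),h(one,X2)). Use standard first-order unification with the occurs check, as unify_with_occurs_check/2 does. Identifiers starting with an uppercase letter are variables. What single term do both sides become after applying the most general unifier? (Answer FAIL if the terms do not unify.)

Decompose f/2: h(b,X) = h(b,f(f(X2,X2),f(X2,4))),  h(one,f(d,m)) = h(one,X2).
Decompose h/2: b = b,  X = f(f(X2,X2),f(X2,4)).
Delete trivial equation b = b.
Bind X := f(f(X2,X2),f(X2,4)); no other remaining equation mentions X.
Decompose h/2: one = one,  f(d,m) = X2.
Delete trivial equation one = one.
Bind X2 := f(d,m). Substituting into the earlier binding gives X := f(f(f(d,m),f(d,m)),f(f(d,m),4)).
Applying the MGU to either side gives f(h(b,f(f(f(d,m),f(d,m)),f(f(d,m),4))),h(one,f(d,m))).

f(h(b,f(f(f(d,m),f(d,m)),f(f(d,m),4))),h(one,f(d,m)))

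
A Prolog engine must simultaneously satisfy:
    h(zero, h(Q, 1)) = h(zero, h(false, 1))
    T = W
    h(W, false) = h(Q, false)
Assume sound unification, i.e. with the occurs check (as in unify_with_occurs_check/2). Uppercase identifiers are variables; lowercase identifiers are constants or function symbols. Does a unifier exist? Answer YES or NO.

Decompose h/2: zero = zero,  h(Q, 1) = h(false, 1).
Delete trivial equation zero = zero.
Decompose h/2: Q = false,  1 = 1.
Bind Q := false; substituting into the one remaining equation that mentions Q gives: h(W, false) = h(false, false).
Delete trivial equation 1 = 1.
Bind T := W; no other remaining equation mentions T.
Decompose h/2: W = false,  false = false.
Bind W := false; no other remaining equation mentions W. Substituting into the earlier binding gives T := false.
Delete trivial equation false = false.
No equations remain and no clash or occurs-check failure arose, so a unifier exists.

YES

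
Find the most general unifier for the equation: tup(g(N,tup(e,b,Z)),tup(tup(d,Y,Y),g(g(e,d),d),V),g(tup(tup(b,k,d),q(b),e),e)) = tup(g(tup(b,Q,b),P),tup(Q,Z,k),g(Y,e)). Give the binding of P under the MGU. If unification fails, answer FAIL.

tup(e,b,g(g(e,d),d))

Decompose tup/3: g(N,tup(e,b,Z)) = g(tup(b,Q,b),P),  tup(tup(d,Y,Y),g(g(e,d),d),V) = tup(Q,Z,k),  g(tup(tup(b,k,d),q(b),e),e) = g(Y,e).
Decompose g/2: N = tup(b,Q,b),  tup(e,b,Z) = P.
Bind N := tup(b,Q,b); no other remaining equation mentions N.
Bind P := tup(e,b,Z); no other remaining equation mentions P.
Decompose tup/3: tup(d,Y,Y) = Q,  g(g(e,d),d) = Z,  V = k.
Bind Q := tup(d,Y,Y); no other remaining equation mentions Q. Substituting into the earlier binding gives N := tup(b,tup(d,Y,Y),b).
Bind Z := g(g(e,d),d); no other remaining equation mentions Z. Substituting into the earlier binding gives P := tup(e,b,g(g(e,d),d)).
Bind V := k; no other remaining equation mentions V.
Decompose g/2: tup(tup(b,k,d),q(b),e) = Y,  e = e.
Bind Y := tup(tup(b,k,d),q(b),e); no other remaining equation mentions Y. Substituting into the earlier bindings gives N := tup(b,tup(d,tup(tup(b,k,d),q(b),e),tup(tup(b,k,d),q(b),e)),b), Q := tup(d,tup(tup(b,k,d),q(b),e),tup(tup(b,k,d),q(b),e)).
Delete trivial equation e = e.
MGU = { N := tup(b,tup(d,tup(tup(b,k,d),q(b),e),tup(tup(b,k,d),q(b),e)),b), P := tup(e,b,g(g(e,d),d)), Q := tup(d,tup(tup(b,k,d),q(b),e),tup(tup(b,k,d),q(b),e)), Z := g(g(e,d),d), V := k, Y := tup(tup(b,k,d),q(b),e) }, so P := tup(e,b,g(g(e,d),d)).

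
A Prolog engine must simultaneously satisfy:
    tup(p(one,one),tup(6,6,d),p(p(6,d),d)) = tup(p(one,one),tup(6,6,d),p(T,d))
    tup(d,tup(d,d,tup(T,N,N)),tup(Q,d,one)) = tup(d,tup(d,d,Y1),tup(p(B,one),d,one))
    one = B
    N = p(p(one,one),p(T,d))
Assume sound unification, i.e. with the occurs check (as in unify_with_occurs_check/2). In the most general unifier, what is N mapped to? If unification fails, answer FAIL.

p(p(one,one),p(p(6,d),d))

Decompose tup/3: p(one,one) = p(one,one),  tup(6,6,d) = tup(6,6,d),  p(p(6,d),d) = p(T,d).
Delete trivial equation p(one,one) = p(one,one).
Delete trivial equation tup(6,6,d) = tup(6,6,d).
Decompose p/2: p(6,d) = T,  d = d.
Bind T := p(6,d); substituting into the 2 remaining equations that mention T gives: tup(d,tup(d,d,tup(p(6,d),N,N)),tup(Q,d,one)) = tup(d,tup(d,d,Y1),tup(p(B,one),d,one)),  N = p(p(one,one),p(p(6,d),d)).
Delete trivial equation d = d.
Decompose tup/3: d = d,  tup(d,d,tup(p(6,d),N,N)) = tup(d,d,Y1),  tup(Q,d,one) = tup(p(B,one),d,one).
Delete trivial equation d = d.
Decompose tup/3: d = d,  d = d,  tup(p(6,d),N,N) = Y1.
Delete trivial equation d = d.
Delete trivial equation d = d.
Bind Y1 := tup(p(6,d),N,N); no other remaining equation mentions Y1.
Decompose tup/3: Q = p(B,one),  d = d,  one = one.
Bind Q := p(B,one); no other remaining equation mentions Q.
Delete trivial equation d = d.
Delete trivial equation one = one.
Bind B := one; no other remaining equation mentions B. Substituting into the earlier binding gives Q := p(one,one).
Bind N := p(p(one,one),p(p(6,d),d)). Substituting into the earlier binding gives Y1 := tup(p(6,d),p(p(one,one),p(p(6,d),d)),p(p(one,one),p(p(6,d),d))).
MGU = { T -> p(6,d), Y1 -> tup(p(6,d),p(p(one,one),p(p(6,d),d)),p(p(one,one),p(p(6,d),d))), Q -> p(one,one), B -> one, N -> p(p(one,one),p(p(6,d),d)) }, so N -> p(p(one,one),p(p(6,d),d)).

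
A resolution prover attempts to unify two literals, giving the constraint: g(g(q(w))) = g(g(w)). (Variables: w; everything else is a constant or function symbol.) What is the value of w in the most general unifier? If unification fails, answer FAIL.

Decompose g/1: g(q(w)) = g(w).
Decompose g/1: q(w) = w.
Occurs check fails: w occurs in q(w); the equation w = q(w) has no finite solution.

FAIL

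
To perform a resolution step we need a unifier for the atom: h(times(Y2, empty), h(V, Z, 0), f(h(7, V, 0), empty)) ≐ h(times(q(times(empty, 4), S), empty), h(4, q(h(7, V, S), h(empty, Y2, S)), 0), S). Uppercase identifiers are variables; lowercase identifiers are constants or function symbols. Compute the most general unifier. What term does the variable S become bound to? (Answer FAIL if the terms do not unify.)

Decompose h/3: times(Y2, empty) ≐ times(q(times(empty, 4), S), empty),  h(V, Z, 0) ≐ h(4, q(h(7, V, S), h(empty, Y2, S)), 0),  f(h(7, V, 0), empty) ≐ S.
Decompose times/2: Y2 ≐ q(times(empty, 4), S),  empty ≐ empty.
Bind Y2 := q(times(empty, 4), S); substituting into the one remaining equation that mentions Y2 gives: h(V, Z, 0) ≐ h(4, q(h(7, V, S), h(empty, q(times(empty, 4), S), S)), 0).
Delete trivial equation empty ≐ empty.
Decompose h/3: V ≐ 4,  Z ≐ q(h(7, V, S), h(empty, q(times(empty, 4), S), S)),  0 ≐ 0.
Bind V := 4; substituting into the 2 remaining equations that mention V gives: Z ≐ q(h(7, 4, S), h(empty, q(times(empty, 4), S), S)),  f(h(7, 4, 0), empty) ≐ S.
Bind Z := q(h(7, 4, S), h(empty, q(times(empty, 4), S), S)); no other remaining equation mentions Z.
Delete trivial equation 0 ≐ 0.
Bind S := f(h(7, 4, 0), empty). Substituting into the earlier bindings gives Y2 := q(times(empty, 4), f(h(7, 4, 0), empty)), Z := q(h(7, 4, f(h(7, 4, 0), empty)), h(empty, q(times(empty, 4), f(h(7, 4, 0), empty)), f(h(7, 4, 0), empty))).
MGU = { Y2 -> q(times(empty, 4), f(h(7, 4, 0), empty)), V -> 4, Z -> q(h(7, 4, f(h(7, 4, 0), empty)), h(empty, q(times(empty, 4), f(h(7, 4, 0), empty)), f(h(7, 4, 0), empty))), S -> f(h(7, 4, 0), empty) }, so S -> f(h(7, 4, 0), empty).

f(h(7, 4, 0), empty)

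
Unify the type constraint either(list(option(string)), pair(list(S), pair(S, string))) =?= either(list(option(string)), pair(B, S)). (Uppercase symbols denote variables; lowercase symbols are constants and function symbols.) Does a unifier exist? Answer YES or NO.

Decompose either/2: list(option(string)) =?= list(option(string)),  pair(list(S), pair(S, string)) =?= pair(B, S).
Delete trivial equation list(option(string)) =?= list(option(string)).
Decompose pair/2: list(S) =?= B,  pair(S, string) =?= S.
Bind B := list(S); no other remaining equation mentions B.
Occurs check fails: S occurs in pair(S, string); the equation S =?= pair(S, string) has no finite solution.

NO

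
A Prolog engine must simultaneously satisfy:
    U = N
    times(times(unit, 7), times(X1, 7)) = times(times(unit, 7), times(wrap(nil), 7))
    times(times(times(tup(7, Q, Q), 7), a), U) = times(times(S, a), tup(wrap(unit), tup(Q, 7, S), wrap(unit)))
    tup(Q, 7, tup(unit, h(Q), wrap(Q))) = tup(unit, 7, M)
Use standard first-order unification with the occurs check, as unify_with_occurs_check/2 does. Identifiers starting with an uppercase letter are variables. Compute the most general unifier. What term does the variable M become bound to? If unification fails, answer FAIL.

tup(unit, h(unit), wrap(unit))

Bind U := N; substituting into the one remaining equation that mentions U gives: times(times(times(tup(7, Q, Q), 7), a), N) = times(times(S, a), tup(wrap(unit), tup(Q, 7, S), wrap(unit))).
Decompose times/2: times(unit, 7) = times(unit, 7),  times(X1, 7) = times(wrap(nil), 7).
Delete trivial equation times(unit, 7) = times(unit, 7).
Decompose times/2: X1 = wrap(nil),  7 = 7.
Bind X1 := wrap(nil); no other remaining equation mentions X1.
Delete trivial equation 7 = 7.
Decompose times/2: times(times(tup(7, Q, Q), 7), a) = times(S, a),  N = tup(wrap(unit), tup(Q, 7, S), wrap(unit)).
Decompose times/2: times(tup(7, Q, Q), 7) = S,  a = a.
Bind S := times(tup(7, Q, Q), 7); substituting into the one remaining equation that mentions S gives: N = tup(wrap(unit), tup(Q, 7, times(tup(7, Q, Q), 7)), wrap(unit)).
Delete trivial equation a = a.
Bind N := tup(wrap(unit), tup(Q, 7, times(tup(7, Q, Q), 7)), wrap(unit)); no other remaining equation mentions N. Substituting into the earlier binding gives U := tup(wrap(unit), tup(Q, 7, times(tup(7, Q, Q), 7)), wrap(unit)).
Decompose tup/3: Q = unit,  7 = 7,  tup(unit, h(Q), wrap(Q)) = M.
Bind Q := unit; substituting into the one remaining equation that mentions Q gives: tup(unit, h(unit), wrap(unit)) = M. Substituting into the earlier bindings gives U := tup(wrap(unit), tup(unit, 7, times(tup(7, unit, unit), 7)), wrap(unit)), S := times(tup(7, unit, unit), 7), N := tup(wrap(unit), tup(unit, 7, times(tup(7, unit, unit), 7)), wrap(unit)).
Delete trivial equation 7 = 7.
Bind M := tup(unit, h(unit), wrap(unit)).
MGU = { U = tup(wrap(unit), tup(unit, 7, times(tup(7, unit, unit), 7)), wrap(unit)), X1 = wrap(nil), S = times(tup(7, unit, unit), 7), N = tup(wrap(unit), tup(unit, 7, times(tup(7, unit, unit), 7)), wrap(unit)), Q = unit, M = tup(unit, h(unit), wrap(unit)) }, so M = tup(unit, h(unit), wrap(unit)).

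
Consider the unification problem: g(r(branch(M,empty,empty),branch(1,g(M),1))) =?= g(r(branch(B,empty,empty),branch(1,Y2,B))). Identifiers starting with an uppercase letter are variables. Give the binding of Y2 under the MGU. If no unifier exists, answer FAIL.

Decompose g/1: r(branch(M,empty,empty),branch(1,g(M),1)) =?= r(branch(B,empty,empty),branch(1,Y2,B)).
Decompose r/2: branch(M,empty,empty) =?= branch(B,empty,empty),  branch(1,g(M),1) =?= branch(1,Y2,B).
Decompose branch/3: M =?= B,  empty =?= empty,  empty =?= empty.
Bind M := B; substituting into the one remaining equation that mentions M gives: branch(1,g(B),1) =?= branch(1,Y2,B).
Delete trivial equation empty =?= empty.
Delete trivial equation empty =?= empty.
Decompose branch/3: 1 =?= 1,  g(B) =?= Y2,  1 =?= B.
Delete trivial equation 1 =?= 1.
Bind Y2 := g(B); no other remaining equation mentions Y2.
Bind B := 1. Substituting into the earlier bindings gives M := 1, Y2 := g(1).
MGU = { M := 1, Y2 := g(1), B := 1 }, so Y2 := g(1).

g(1)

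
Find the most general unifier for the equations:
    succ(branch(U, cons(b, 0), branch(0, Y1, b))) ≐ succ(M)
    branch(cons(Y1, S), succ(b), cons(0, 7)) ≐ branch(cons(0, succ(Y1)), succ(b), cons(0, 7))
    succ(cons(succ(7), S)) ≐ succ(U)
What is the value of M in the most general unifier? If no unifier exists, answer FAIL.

Decompose succ/1: branch(U, cons(b, 0), branch(0, Y1, b)) ≐ M.
Bind M := branch(U, cons(b, 0), branch(0, Y1, b)); no other remaining equation mentions M.
Decompose branch/3: cons(Y1, S) ≐ cons(0, succ(Y1)),  succ(b) ≐ succ(b),  cons(0, 7) ≐ cons(0, 7).
Decompose cons/2: Y1 ≐ 0,  S ≐ succ(Y1).
Bind Y1 := 0; substituting into the one remaining equation that mentions Y1 gives: S ≐ succ(0). Substituting into the earlier binding gives M := branch(U, cons(b, 0), branch(0, 0, b)).
Bind S := succ(0); substituting into the one remaining equation that mentions S gives: succ(cons(succ(7), succ(0))) ≐ succ(U).
Delete trivial equation succ(b) ≐ succ(b).
Delete trivial equation cons(0, 7) ≐ cons(0, 7).
Decompose succ/1: cons(succ(7), succ(0)) ≐ U.
Bind U := cons(succ(7), succ(0)). Substituting into the earlier binding gives M := branch(cons(succ(7), succ(0)), cons(b, 0), branch(0, 0, b)).
MGU = { M ↦ branch(cons(succ(7), succ(0)), cons(b, 0), branch(0, 0, b)), Y1 ↦ 0, S ↦ succ(0), U ↦ cons(succ(7), succ(0)) }, so M ↦ branch(cons(succ(7), succ(0)), cons(b, 0), branch(0, 0, b)).

branch(cons(succ(7), succ(0)), cons(b, 0), branch(0, 0, b))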